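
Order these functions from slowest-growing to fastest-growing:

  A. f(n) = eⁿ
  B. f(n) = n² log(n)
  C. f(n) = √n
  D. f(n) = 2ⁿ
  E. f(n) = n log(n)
C < E < B < D < A

Comparing growth rates:
C = √n is O(√n)
E = n log(n) is O(n log n)
B = n² log(n) is O(n² log n)
D = 2ⁿ is O(2ⁿ)
A = eⁿ is O(eⁿ)

Therefore, the order from slowest to fastest is: C < E < B < D < A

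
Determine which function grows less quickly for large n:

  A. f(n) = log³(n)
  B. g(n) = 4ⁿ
A

f(n) = log³(n) is O(log³ n), while g(n) = 4ⁿ is O(4ⁿ).
Since O(log³ n) grows slower than O(4ⁿ), f(n) is dominated.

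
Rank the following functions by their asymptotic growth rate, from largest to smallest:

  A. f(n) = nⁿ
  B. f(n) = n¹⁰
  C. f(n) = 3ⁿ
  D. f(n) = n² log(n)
A > C > B > D

Comparing growth rates:
A = nⁿ is O(nⁿ)
C = 3ⁿ is O(3ⁿ)
B = n¹⁰ is O(n¹⁰)
D = n² log(n) is O(n² log n)

Therefore, the order from fastest to slowest is: A > C > B > D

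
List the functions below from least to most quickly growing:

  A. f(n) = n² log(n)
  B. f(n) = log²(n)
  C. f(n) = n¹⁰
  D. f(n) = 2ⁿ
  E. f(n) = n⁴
B < A < E < C < D

Comparing growth rates:
B = log²(n) is O(log² n)
A = n² log(n) is O(n² log n)
E = n⁴ is O(n⁴)
C = n¹⁰ is O(n¹⁰)
D = 2ⁿ is O(2ⁿ)

Therefore, the order from slowest to fastest is: B < A < E < C < D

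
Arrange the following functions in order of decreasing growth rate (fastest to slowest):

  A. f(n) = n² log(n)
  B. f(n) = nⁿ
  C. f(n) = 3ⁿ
B > C > A

Comparing growth rates:
B = nⁿ is O(nⁿ)
C = 3ⁿ is O(3ⁿ)
A = n² log(n) is O(n² log n)

Therefore, the order from fastest to slowest is: B > C > A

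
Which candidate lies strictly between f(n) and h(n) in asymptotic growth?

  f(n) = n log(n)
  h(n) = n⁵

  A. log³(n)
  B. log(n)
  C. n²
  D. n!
C

We need g(n) with n log(n) = o(g(n)) and g(n) = o(n⁵), i.e. O(n log n) ≺ g ≺ O(n⁵).
Check each option:
  A. log³(n) — O(log³ n) does not grow strictly faster than f(n)
  B. log(n) — O(log n) does not grow strictly faster than f(n)
  C. n² — O(n²) is strictly between O(n log n) and O(n⁵) ✓
  D. n! — O(n!) does not grow strictly slower than h(n)

Only option C (n²) lies strictly between.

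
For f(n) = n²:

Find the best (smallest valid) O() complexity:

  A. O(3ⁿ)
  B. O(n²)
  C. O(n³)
B

f(n) = n² is O(n²).
All listed options are valid Big-O bounds (upper bounds),
but O(n²) is the tightest (smallest valid bound).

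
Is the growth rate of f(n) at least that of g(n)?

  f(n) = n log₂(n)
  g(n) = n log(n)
True

f(n) = n log₂(n) and g(n) = n log(n) are both O(n log n).
Big-Ω permits equal growth rates (f ≥ c·g for some c > 0), so f(n) = Ω(g(n)) is true.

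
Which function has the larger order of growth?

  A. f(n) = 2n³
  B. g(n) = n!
B

f(n) = 2n³ is O(n³), while g(n) = n! is O(n!).
Since O(n!) grows faster than O(n³), g(n) dominates.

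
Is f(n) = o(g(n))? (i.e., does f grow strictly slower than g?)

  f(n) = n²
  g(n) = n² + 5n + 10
False

f(n) = n² is O(n²), and g(n) = n² + 5n + 10 is O(n²).
Since they have the same growth rate, f(n) = o(g(n)) is false.
(f = o(g) requires f to grow strictly slower, not equal.)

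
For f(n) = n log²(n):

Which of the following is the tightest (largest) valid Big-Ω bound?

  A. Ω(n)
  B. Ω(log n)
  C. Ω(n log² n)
C

f(n) = n log²(n) is Ω(n log² n).
All listed options are valid Big-Ω bounds (lower bounds),
but Ω(n log² n) is the tightest (largest valid bound).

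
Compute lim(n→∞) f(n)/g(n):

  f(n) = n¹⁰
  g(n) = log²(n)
∞

Since n¹⁰ (O(n¹⁰)) grows faster than log²(n) (O(log² n)),
the ratio f(n)/g(n) → ∞ as n → ∞.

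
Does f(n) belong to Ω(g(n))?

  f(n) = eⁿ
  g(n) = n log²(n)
True

f(n) = eⁿ is O(eⁿ), and g(n) = n log²(n) is O(n log² n).
Since O(eⁿ) grows at least as fast as O(n log² n), f(n) = Ω(g(n)) is true.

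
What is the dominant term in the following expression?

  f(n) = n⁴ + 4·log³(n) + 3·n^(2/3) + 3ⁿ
3ⁿ

Looking at each term:
  - n⁴ is O(n⁴)
  - 4·log³(n) is O(log³ n)
  - 3·n^(2/3) is O(n^(2/3))
  - 3ⁿ is O(3ⁿ)

The term 3ⁿ (O(3ⁿ)) grows fastest and dominates all others.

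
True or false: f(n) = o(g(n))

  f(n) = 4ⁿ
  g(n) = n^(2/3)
False

f(n) = 4ⁿ is O(4ⁿ), and g(n) = n^(2/3) is O(n^(2/3)).
Since O(4ⁿ) grows faster than or equal to O(n^(2/3)), f(n) = o(g(n)) is false.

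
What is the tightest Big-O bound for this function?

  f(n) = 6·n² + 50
O(n²)

The dominant term in 6·n² + 50 is 6·n², which is Θ(n²).
Lower-order terms (50) are asymptotically negligible.
Constants are absorbed, so the tightest bound is O(n²).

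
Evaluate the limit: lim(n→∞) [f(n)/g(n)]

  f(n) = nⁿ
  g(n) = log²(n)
∞

Since nⁿ (O(nⁿ)) grows faster than log²(n) (O(log² n)),
the ratio f(n)/g(n) → ∞ as n → ∞.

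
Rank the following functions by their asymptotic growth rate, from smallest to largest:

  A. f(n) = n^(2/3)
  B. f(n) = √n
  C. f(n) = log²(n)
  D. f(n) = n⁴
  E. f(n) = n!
C < B < A < D < E

Comparing growth rates:
C = log²(n) is O(log² n)
B = √n is O(√n)
A = n^(2/3) is O(n^(2/3))
D = n⁴ is O(n⁴)
E = n! is O(n!)

Therefore, the order from slowest to fastest is: C < B < A < D < E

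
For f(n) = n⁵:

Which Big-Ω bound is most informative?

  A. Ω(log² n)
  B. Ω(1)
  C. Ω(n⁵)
C

f(n) = n⁵ is Ω(n⁵).
All listed options are valid Big-Ω bounds (lower bounds),
but Ω(n⁵) is the tightest (largest valid bound).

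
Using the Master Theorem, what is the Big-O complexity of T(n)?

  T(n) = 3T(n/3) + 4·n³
Θ(n³)

Master Theorem: a = 3, b = 3, f(n) = 4·n³.
Compute the critical exponent d = log₃(3) = 1.
Compare f(n) = Θ(n³) against n^d:
  k = 3 > d = 1, so f(n) = Ω(n^(d+ε)) — Case 3.
  Regularity: a·(n/b)^3/n^3 = a/b^3 = 3/27 < 1 ✓.
  The top-level work dominates: T(n) = Θ(f(n)) = Θ(n³).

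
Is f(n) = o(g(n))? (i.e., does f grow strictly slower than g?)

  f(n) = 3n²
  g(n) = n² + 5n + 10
False

f(n) = 3n² is O(n²), and g(n) = n² + 5n + 10 is O(n²).
Since they have the same growth rate, f(n) = o(g(n)) is false.
(f = o(g) requires f to grow strictly slower, not equal.)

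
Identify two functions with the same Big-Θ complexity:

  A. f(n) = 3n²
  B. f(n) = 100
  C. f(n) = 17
B and C

Examining each function:
  A. 3n² is O(n²)
  B. 100 is O(1)
  C. 17 is O(1)

Functions B and C both have the same complexity class.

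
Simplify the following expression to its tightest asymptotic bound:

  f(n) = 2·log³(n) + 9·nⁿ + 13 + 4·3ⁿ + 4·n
Θ(nⁿ)

Order the terms by growth rate: 13 ≺ 2·log³(n) ≺ 4·n ≺ 4·3ⁿ ≺ 9·nⁿ.
The fastest-growing term 9·nⁿ dominates as n → ∞; dropping its constant factor gives Θ(nⁿ).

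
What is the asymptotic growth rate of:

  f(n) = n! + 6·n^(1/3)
Θ(n!)

Order the terms by growth rate: 6·n^(1/3) ≺ n!.
The fastest-growing term n! dominates as n → ∞; dropping its constant factor gives Θ(n!).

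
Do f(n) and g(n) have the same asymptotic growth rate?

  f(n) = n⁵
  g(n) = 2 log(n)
False

f(n) = n⁵ is O(n⁵), and g(n) = 2 log(n) is O(log n).
Since they have different growth rates, f(n) = Θ(g(n)) is false.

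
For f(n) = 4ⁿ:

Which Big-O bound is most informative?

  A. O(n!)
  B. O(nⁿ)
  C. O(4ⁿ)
C

f(n) = 4ⁿ is O(4ⁿ).
All listed options are valid Big-O bounds (upper bounds),
but O(4ⁿ) is the tightest (smallest valid bound).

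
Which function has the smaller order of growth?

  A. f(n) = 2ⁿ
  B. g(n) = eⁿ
A

f(n) = 2ⁿ is O(2ⁿ), while g(n) = eⁿ is O(eⁿ).
Since O(2ⁿ) grows slower than O(eⁿ), f(n) is dominated.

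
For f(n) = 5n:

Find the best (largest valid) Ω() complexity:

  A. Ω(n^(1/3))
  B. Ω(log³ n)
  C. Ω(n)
C

f(n) = 5n is Ω(n).
All listed options are valid Big-Ω bounds (lower bounds),
but Ω(n) is the tightest (largest valid bound).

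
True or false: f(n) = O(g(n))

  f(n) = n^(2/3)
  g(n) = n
True

f(n) = n^(2/3) is O(n^(2/3)), and g(n) = n is O(n).
Since O(n^(2/3)) ⊆ O(n) (f grows no faster than g), f(n) = O(g(n)) is true.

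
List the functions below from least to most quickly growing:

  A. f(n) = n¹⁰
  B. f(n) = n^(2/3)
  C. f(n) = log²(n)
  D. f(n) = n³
C < B < D < A

Comparing growth rates:
C = log²(n) is O(log² n)
B = n^(2/3) is O(n^(2/3))
D = n³ is O(n³)
A = n¹⁰ is O(n¹⁰)

Therefore, the order from slowest to fastest is: C < B < D < A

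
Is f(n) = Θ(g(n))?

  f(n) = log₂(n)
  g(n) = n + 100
False

f(n) = log₂(n) is O(log n), and g(n) = n + 100 is O(n).
Since they have different growth rates, f(n) = Θ(g(n)) is false.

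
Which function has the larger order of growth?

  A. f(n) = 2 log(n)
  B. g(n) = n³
B

f(n) = 2 log(n) is O(log n), while g(n) = n³ is O(n³).
Since O(n³) grows faster than O(log n), g(n) dominates.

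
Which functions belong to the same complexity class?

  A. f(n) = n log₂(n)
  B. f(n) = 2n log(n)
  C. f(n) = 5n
A and B

Examining each function:
  A. n log₂(n) is O(n log n)
  B. 2n log(n) is O(n log n)
  C. 5n is O(n)

Functions A and B both have the same complexity class.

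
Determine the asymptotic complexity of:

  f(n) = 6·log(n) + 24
O(log n)

The dominant term in 6·log(n) + 24 is 6·log(n), which is Θ(log n).
Lower-order terms (24) are asymptotically negligible.
Constants are absorbed, so the tightest bound is O(log n).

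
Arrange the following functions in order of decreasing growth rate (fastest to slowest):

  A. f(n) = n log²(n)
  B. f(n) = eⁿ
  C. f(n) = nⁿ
C > B > A

Comparing growth rates:
C = nⁿ is O(nⁿ)
B = eⁿ is O(eⁿ)
A = n log²(n) is O(n log² n)

Therefore, the order from fastest to slowest is: C > B > A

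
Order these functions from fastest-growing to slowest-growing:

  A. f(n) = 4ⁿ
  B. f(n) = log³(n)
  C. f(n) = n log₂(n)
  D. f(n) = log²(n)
A > C > B > D

Comparing growth rates:
A = 4ⁿ is O(4ⁿ)
C = n log₂(n) is O(n log n)
B = log³(n) is O(log³ n)
D = log²(n) is O(log² n)

Therefore, the order from fastest to slowest is: A > C > B > D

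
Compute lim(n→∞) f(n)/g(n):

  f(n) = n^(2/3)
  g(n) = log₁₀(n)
∞

Since n^(2/3) (O(n^(2/3))) grows faster than log₁₀(n) (O(log n)),
the ratio f(n)/g(n) → ∞ as n → ∞.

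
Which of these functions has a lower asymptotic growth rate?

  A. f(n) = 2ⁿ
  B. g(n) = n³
B

f(n) = 2ⁿ is O(2ⁿ), while g(n) = n³ is O(n³).
Since O(n³) grows slower than O(2ⁿ), g(n) is dominated.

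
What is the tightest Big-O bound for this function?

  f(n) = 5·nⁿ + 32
O(nⁿ)

The dominant term in 5·nⁿ + 32 is 5·nⁿ, which is Θ(nⁿ).
Lower-order terms (32) are asymptotically negligible.
Constants are absorbed, so the tightest bound is O(nⁿ).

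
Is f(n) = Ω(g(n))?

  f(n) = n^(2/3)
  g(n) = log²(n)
True

f(n) = n^(2/3) is O(n^(2/3)), and g(n) = log²(n) is O(log² n).
Since O(n^(2/3)) grows at least as fast as O(log² n), f(n) = Ω(g(n)) is true.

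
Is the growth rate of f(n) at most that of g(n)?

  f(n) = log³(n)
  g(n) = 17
False

f(n) = log³(n) is O(log³ n), and g(n) = 17 is O(1).
Since O(log³ n) grows faster than O(1), f(n) = O(g(n)) is false.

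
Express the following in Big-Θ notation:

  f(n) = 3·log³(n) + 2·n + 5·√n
Θ(n)

Order the terms by growth rate: 3·log³(n) ≺ 5·√n ≺ 2·n.
The fastest-growing term 2·n dominates as n → ∞; dropping its constant factor gives Θ(n).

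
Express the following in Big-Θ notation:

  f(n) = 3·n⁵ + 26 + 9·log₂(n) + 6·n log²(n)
Θ(n⁵)

Order the terms by growth rate: 26 ≺ 9·log₂(n) ≺ 6·n log²(n) ≺ 3·n⁵.
The fastest-growing term 3·n⁵ dominates as n → ∞; dropping its constant factor gives Θ(n⁵).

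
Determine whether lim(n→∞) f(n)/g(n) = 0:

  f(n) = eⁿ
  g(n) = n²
False

f(n) = eⁿ is O(eⁿ), and g(n) = n² is O(n²).
Since O(eⁿ) grows faster than or equal to O(n²), f(n) = o(g(n)) is false.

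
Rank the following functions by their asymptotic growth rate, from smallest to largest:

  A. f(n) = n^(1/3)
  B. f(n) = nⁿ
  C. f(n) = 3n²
A < C < B

Comparing growth rates:
A = n^(1/3) is O(n^(1/3))
C = 3n² is O(n²)
B = nⁿ is O(nⁿ)

Therefore, the order from slowest to fastest is: A < C < B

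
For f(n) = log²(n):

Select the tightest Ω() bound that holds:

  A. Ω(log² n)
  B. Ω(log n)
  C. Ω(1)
A

f(n) = log²(n) is Ω(log² n).
All listed options are valid Big-Ω bounds (lower bounds),
but Ω(log² n) is the tightest (largest valid bound).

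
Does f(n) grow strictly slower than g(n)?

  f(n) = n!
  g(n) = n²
False

f(n) = n! is O(n!), and g(n) = n² is O(n²).
Since O(n!) grows faster than or equal to O(n²), f(n) = o(g(n)) is false.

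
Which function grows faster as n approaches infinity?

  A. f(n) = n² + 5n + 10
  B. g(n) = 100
A

f(n) = n² + 5n + 10 is O(n²), while g(n) = 100 is O(1).
Since O(n²) grows faster than O(1), f(n) dominates.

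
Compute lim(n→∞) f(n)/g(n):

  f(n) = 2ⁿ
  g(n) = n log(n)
∞

Since 2ⁿ (O(2ⁿ)) grows faster than n log(n) (O(n log n)),
the ratio f(n)/g(n) → ∞ as n → ∞.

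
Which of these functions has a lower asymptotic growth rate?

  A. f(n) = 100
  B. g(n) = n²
A

f(n) = 100 is O(1), while g(n) = n² is O(n²).
Since O(1) grows slower than O(n²), f(n) is dominated.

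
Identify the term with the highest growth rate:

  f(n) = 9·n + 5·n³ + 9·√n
5·n³

Looking at each term:
  - 9·n is O(n)
  - 5·n³ is O(n³)
  - 9·√n is O(√n)

The term 5·n³ (O(n³)) grows fastest and dominates all others.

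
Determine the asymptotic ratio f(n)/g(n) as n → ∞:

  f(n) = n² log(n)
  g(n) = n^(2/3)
∞

Since n² log(n) (O(n² log n)) grows faster than n^(2/3) (O(n^(2/3))),
the ratio f(n)/g(n) → ∞ as n → ∞.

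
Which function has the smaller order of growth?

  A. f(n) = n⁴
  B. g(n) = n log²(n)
B

f(n) = n⁴ is O(n⁴), while g(n) = n log²(n) is O(n log² n).
Since O(n log² n) grows slower than O(n⁴), g(n) is dominated.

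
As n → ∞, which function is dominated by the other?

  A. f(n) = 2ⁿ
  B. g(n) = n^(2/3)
B

f(n) = 2ⁿ is O(2ⁿ), while g(n) = n^(2/3) is O(n^(2/3)).
Since O(n^(2/3)) grows slower than O(2ⁿ), g(n) is dominated.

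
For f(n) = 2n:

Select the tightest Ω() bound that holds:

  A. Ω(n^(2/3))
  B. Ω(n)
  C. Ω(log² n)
B

f(n) = 2n is Ω(n).
All listed options are valid Big-Ω bounds (lower bounds),
but Ω(n) is the tightest (largest valid bound).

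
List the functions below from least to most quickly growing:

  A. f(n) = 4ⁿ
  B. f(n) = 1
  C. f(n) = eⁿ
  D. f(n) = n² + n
B < D < C < A

Comparing growth rates:
B = 1 is O(1)
D = n² + n is O(n²)
C = eⁿ is O(eⁿ)
A = 4ⁿ is O(4ⁿ)

Therefore, the order from slowest to fastest is: B < D < C < A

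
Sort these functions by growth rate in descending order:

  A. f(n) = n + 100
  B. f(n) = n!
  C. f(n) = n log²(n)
B > C > A

Comparing growth rates:
B = n! is O(n!)
C = n log²(n) is O(n log² n)
A = n + 100 is O(n)

Therefore, the order from fastest to slowest is: B > C > A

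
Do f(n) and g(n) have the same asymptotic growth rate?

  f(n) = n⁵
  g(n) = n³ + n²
False

f(n) = n⁵ is O(n⁵), and g(n) = n³ + n² is O(n³).
Since they have different growth rates, f(n) = Θ(g(n)) is false.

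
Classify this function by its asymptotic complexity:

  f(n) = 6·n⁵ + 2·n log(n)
O(n⁵)

The dominant term in 6·n⁵ + 2·n log(n) is 6·n⁵, which is Θ(n⁵).
Lower-order terms (2·n log(n)) are asymptotically negligible.
Constants are absorbed, so the tightest bound is O(n⁵).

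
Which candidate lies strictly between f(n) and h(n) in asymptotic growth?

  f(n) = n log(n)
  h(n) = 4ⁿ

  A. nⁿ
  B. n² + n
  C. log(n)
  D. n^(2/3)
B

We need g(n) with n log(n) = o(g(n)) and g(n) = o(4ⁿ), i.e. O(n log n) ≺ g ≺ O(4ⁿ).
Check each option:
  A. nⁿ — O(nⁿ) does not grow strictly slower than h(n)
  B. n² + n — O(n²) is strictly between O(n log n) and O(4ⁿ) ✓
  C. log(n) — O(log n) does not grow strictly faster than f(n)
  D. n^(2/3) — O(n^(2/3)) does not grow strictly faster than f(n)

Only option B (n² + n) lies strictly between.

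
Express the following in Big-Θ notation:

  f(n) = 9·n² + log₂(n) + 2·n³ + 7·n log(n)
Θ(n³)

Order the terms by growth rate: log₂(n) ≺ 7·n log(n) ≺ 9·n² ≺ 2·n³.
The fastest-growing term 2·n³ dominates as n → ∞; dropping its constant factor gives Θ(n³).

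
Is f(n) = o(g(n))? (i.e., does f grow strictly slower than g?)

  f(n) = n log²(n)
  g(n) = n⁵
True

f(n) = n log²(n) is O(n log² n), and g(n) = n⁵ is O(n⁵).
Since O(n log² n) grows strictly slower than O(n⁵), f(n) = o(g(n)) is true.
This means lim(n→∞) f(n)/g(n) = 0.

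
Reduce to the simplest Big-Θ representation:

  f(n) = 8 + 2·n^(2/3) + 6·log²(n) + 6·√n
Θ(n^(2/3))

Order the terms by growth rate: 8 ≺ 6·log²(n) ≺ 6·√n ≺ 2·n^(2/3).
The fastest-growing term 2·n^(2/3) dominates as n → ∞; dropping its constant factor gives Θ(n^(2/3)).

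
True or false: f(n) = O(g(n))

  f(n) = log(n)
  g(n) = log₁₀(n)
True

f(n) = log(n) and g(n) = log₁₀(n) are both O(log n).
Big-O permits equal growth rates (f ≤ c·g for some c), so f(n) = O(g(n)) is true.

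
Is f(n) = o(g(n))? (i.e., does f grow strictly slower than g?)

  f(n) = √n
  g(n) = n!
True

f(n) = √n is O(√n), and g(n) = n! is O(n!).
Since O(√n) grows strictly slower than O(n!), f(n) = o(g(n)) is true.
This means lim(n→∞) f(n)/g(n) = 0.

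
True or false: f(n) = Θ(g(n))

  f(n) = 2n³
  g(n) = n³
True

f(n) = 2n³ and g(n) = n³ are both O(n³).
Since they have the same asymptotic growth rate, f(n) = Θ(g(n)) is true.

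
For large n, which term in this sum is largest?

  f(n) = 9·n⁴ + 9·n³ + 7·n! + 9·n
7·n!

Looking at each term:
  - 9·n⁴ is O(n⁴)
  - 9·n³ is O(n³)
  - 7·n! is O(n!)
  - 9·n is O(n)

The term 7·n! (O(n!)) grows fastest and dominates all others.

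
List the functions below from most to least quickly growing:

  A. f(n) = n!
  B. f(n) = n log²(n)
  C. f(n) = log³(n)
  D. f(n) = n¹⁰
A > D > B > C

Comparing growth rates:
A = n! is O(n!)
D = n¹⁰ is O(n¹⁰)
B = n log²(n) is O(n log² n)
C = log³(n) is O(log³ n)

Therefore, the order from fastest to slowest is: A > D > B > C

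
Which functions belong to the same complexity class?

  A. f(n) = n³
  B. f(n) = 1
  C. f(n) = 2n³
A and C

Examining each function:
  A. n³ is O(n³)
  B. 1 is O(1)
  C. 2n³ is O(n³)

Functions A and C both have the same complexity class.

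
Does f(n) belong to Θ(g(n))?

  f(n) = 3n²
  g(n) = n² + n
True

f(n) = 3n² and g(n) = n² + n are both O(n²).
Since they have the same asymptotic growth rate, f(n) = Θ(g(n)) is true.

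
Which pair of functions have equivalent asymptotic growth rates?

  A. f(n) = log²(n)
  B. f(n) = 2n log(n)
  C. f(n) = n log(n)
B and C

Examining each function:
  A. log²(n) is O(log² n)
  B. 2n log(n) is O(n log n)
  C. n log(n) is O(n log n)

Functions B and C both have the same complexity class.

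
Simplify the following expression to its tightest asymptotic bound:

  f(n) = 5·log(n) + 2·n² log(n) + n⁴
Θ(n⁴)

Order the terms by growth rate: 5·log(n) ≺ 2·n² log(n) ≺ n⁴.
The fastest-growing term n⁴ dominates as n → ∞; dropping its constant factor gives Θ(n⁴).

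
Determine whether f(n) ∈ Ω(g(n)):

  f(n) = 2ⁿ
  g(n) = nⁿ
False

f(n) = 2ⁿ is O(2ⁿ), and g(n) = nⁿ is O(nⁿ).
Since O(2ⁿ) grows slower than O(nⁿ), f(n) = Ω(g(n)) is false.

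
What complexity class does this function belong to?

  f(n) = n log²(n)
O(n log² n)

The dominant term in n log²(n) is n log²(n), which is Θ(n log² n).
Constants are absorbed, so the tightest bound is O(n log² n).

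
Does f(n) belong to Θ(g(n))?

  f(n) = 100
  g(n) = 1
True

f(n) = 100 and g(n) = 1 are both O(1).
Since they have the same asymptotic growth rate, f(n) = Θ(g(n)) is true.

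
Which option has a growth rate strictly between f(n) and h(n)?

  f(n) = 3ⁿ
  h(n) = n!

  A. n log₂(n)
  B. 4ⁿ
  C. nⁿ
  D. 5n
B

We need g(n) with 3ⁿ = o(g(n)) and g(n) = o(n!), i.e. O(3ⁿ) ≺ g ≺ O(n!).
Check each option:
  A. n log₂(n) — O(n log n) does not grow strictly faster than f(n)
  B. 4ⁿ — O(4ⁿ) is strictly between O(3ⁿ) and O(n!) ✓
  C. nⁿ — O(nⁿ) does not grow strictly slower than h(n)
  D. 5n — O(n) does not grow strictly faster than f(n)

Only option B (4ⁿ) lies strictly between.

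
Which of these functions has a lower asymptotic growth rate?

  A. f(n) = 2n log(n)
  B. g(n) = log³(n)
B

f(n) = 2n log(n) is O(n log n), while g(n) = log³(n) is O(log³ n).
Since O(log³ n) grows slower than O(n log n), g(n) is dominated.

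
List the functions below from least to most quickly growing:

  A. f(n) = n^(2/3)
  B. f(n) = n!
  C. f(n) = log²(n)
C < A < B

Comparing growth rates:
C = log²(n) is O(log² n)
A = n^(2/3) is O(n^(2/3))
B = n! is O(n!)

Therefore, the order from slowest to fastest is: C < A < B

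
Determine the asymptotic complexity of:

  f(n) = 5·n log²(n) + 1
O(n log² n)

The dominant term in 5·n log²(n) + 1 is 5·n log²(n), which is Θ(n log² n).
Lower-order terms (1) are asymptotically negligible.
Constants are absorbed, so the tightest bound is O(n log² n).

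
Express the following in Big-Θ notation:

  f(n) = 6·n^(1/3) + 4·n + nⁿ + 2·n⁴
Θ(nⁿ)

Order the terms by growth rate: 6·n^(1/3) ≺ 4·n ≺ 2·n⁴ ≺ nⁿ.
The fastest-growing term nⁿ dominates as n → ∞; dropping its constant factor gives Θ(nⁿ).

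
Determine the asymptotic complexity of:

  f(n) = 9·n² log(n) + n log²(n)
O(n² log n)

The dominant term in 9·n² log(n) + n log²(n) is 9·n² log(n), which is Θ(n² log n).
Lower-order terms (n log²(n)) are asymptotically negligible.
Constants are absorbed, so the tightest bound is O(n² log n).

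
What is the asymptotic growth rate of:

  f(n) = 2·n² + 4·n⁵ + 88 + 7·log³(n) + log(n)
Θ(n⁵)

Order the terms by growth rate: 88 ≺ log(n) ≺ 7·log³(n) ≺ 2·n² ≺ 4·n⁵.
The fastest-growing term 4·n⁵ dominates as n → ∞; dropping its constant factor gives Θ(n⁵).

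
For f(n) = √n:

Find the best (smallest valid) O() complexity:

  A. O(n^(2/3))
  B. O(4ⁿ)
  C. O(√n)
C

f(n) = √n is O(√n).
All listed options are valid Big-O bounds (upper bounds),
but O(√n) is the tightest (smallest valid bound).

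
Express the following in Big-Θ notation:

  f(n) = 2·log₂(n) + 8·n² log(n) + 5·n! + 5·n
Θ(n!)

Order the terms by growth rate: 2·log₂(n) ≺ 5·n ≺ 8·n² log(n) ≺ 5·n!.
The fastest-growing term 5·n! dominates as n → ∞; dropping its constant factor gives Θ(n!).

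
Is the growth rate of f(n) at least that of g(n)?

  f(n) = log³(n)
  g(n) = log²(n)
True

f(n) = log³(n) is O(log³ n), and g(n) = log²(n) is O(log² n).
Since O(log³ n) grows at least as fast as O(log² n), f(n) = Ω(g(n)) is true.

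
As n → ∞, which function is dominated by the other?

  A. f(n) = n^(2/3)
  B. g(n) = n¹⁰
A

f(n) = n^(2/3) is O(n^(2/3)), while g(n) = n¹⁰ is O(n¹⁰).
Since O(n^(2/3)) grows slower than O(n¹⁰), f(n) is dominated.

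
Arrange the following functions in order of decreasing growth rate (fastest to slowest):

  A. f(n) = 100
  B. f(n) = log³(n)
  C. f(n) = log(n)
B > C > A

Comparing growth rates:
B = log³(n) is O(log³ n)
C = log(n) is O(log n)
A = 100 is O(1)

Therefore, the order from fastest to slowest is: B > C > A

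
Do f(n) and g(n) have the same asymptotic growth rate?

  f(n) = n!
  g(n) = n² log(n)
False

f(n) = n! is O(n!), and g(n) = n² log(n) is O(n² log n).
Since they have different growth rates, f(n) = Θ(g(n)) is false.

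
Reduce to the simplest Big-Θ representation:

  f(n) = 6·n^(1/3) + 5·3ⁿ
Θ(3ⁿ)

Order the terms by growth rate: 6·n^(1/3) ≺ 5·3ⁿ.
The fastest-growing term 5·3ⁿ dominates as n → ∞; dropping its constant factor gives Θ(3ⁿ).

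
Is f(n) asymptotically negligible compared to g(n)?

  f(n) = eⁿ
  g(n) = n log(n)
False

f(n) = eⁿ is O(eⁿ), and g(n) = n log(n) is O(n log n).
Since O(eⁿ) grows faster than or equal to O(n log n), f(n) = o(g(n)) is false.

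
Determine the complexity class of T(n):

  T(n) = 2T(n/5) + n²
Θ(n²)

Master Theorem: a = 2, b = 5, f(n) = n².
Compute the critical exponent d = log₅(2) = 0.431.
Compare f(n) = Θ(n²) against n^d:
  k = 2 > d = 0.431, so f(n) = Ω(n^(d+ε)) — Case 3.
  Regularity: a·(n/b)^2/n^2 = a/b^2 = 2/25 < 1 ✓.
  The top-level work dominates: T(n) = Θ(f(n)) = Θ(n²).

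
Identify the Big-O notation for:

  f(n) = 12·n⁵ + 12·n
O(n⁵)

The dominant term in 12·n⁵ + 12·n is 12·n⁵, which is Θ(n⁵).
Lower-order terms (12·n) are asymptotically negligible.
Constants are absorbed, so the tightest bound is O(n⁵).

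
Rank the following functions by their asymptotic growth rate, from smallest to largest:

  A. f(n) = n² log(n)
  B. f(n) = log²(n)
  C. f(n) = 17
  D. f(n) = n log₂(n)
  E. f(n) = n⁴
C < B < D < A < E

Comparing growth rates:
C = 17 is O(1)
B = log²(n) is O(log² n)
D = n log₂(n) is O(n log n)
A = n² log(n) is O(n² log n)
E = n⁴ is O(n⁴)

Therefore, the order from slowest to fastest is: C < B < D < A < E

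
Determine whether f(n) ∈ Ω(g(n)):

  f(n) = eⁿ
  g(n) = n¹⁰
True

f(n) = eⁿ is O(eⁿ), and g(n) = n¹⁰ is O(n¹⁰).
Since O(eⁿ) grows at least as fast as O(n¹⁰), f(n) = Ω(g(n)) is true.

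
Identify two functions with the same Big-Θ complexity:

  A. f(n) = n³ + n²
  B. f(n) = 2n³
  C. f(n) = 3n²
A and B

Examining each function:
  A. n³ + n² is O(n³)
  B. 2n³ is O(n³)
  C. 3n² is O(n²)

Functions A and B both have the same complexity class.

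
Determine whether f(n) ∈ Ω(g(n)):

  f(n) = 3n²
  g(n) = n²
True

f(n) = 3n² and g(n) = n² are both O(n²).
Big-Ω permits equal growth rates (f ≥ c·g for some c > 0), so f(n) = Ω(g(n)) is true.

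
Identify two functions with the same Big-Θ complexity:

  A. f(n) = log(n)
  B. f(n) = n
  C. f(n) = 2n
B and C

Examining each function:
  A. log(n) is O(log n)
  B. n is O(n)
  C. 2n is O(n)

Functions B and C both have the same complexity class.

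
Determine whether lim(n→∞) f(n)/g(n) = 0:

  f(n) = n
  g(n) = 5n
False

f(n) = n is O(n), and g(n) = 5n is O(n).
Since they have the same growth rate, f(n) = o(g(n)) is false.
(f = o(g) requires f to grow strictly slower, not equal.)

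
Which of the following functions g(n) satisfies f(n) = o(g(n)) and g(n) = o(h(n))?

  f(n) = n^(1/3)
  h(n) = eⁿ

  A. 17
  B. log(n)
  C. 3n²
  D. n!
C

We need g(n) with n^(1/3) = o(g(n)) and g(n) = o(eⁿ), i.e. O(n^(1/3)) ≺ g ≺ O(eⁿ).
Check each option:
  A. 17 — O(1) does not grow strictly faster than f(n)
  B. log(n) — O(log n) does not grow strictly faster than f(n)
  C. 3n² — O(n²) is strictly between O(n^(1/3)) and O(eⁿ) ✓
  D. n! — O(n!) does not grow strictly slower than h(n)

Only option C (3n²) lies strictly between.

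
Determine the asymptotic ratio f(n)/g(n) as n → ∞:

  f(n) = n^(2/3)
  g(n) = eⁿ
0

Since n^(2/3) (O(n^(2/3))) grows slower than eⁿ (O(eⁿ)),
the ratio f(n)/g(n) → 0 as n → ∞.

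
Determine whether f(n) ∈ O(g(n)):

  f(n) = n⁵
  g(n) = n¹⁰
True

f(n) = n⁵ is O(n⁵), and g(n) = n¹⁰ is O(n¹⁰).
Since O(n⁵) ⊆ O(n¹⁰) (f grows no faster than g), f(n) = O(g(n)) is true.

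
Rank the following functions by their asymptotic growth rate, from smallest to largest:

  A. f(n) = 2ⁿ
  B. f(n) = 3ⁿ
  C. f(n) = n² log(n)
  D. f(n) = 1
D < C < A < B

Comparing growth rates:
D = 1 is O(1)
C = n² log(n) is O(n² log n)
A = 2ⁿ is O(2ⁿ)
B = 3ⁿ is O(3ⁿ)

Therefore, the order from slowest to fastest is: D < C < A < B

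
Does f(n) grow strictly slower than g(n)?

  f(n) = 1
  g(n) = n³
True

f(n) = 1 is O(1), and g(n) = n³ is O(n³).
Since O(1) grows strictly slower than O(n³), f(n) = o(g(n)) is true.
This means lim(n→∞) f(n)/g(n) = 0.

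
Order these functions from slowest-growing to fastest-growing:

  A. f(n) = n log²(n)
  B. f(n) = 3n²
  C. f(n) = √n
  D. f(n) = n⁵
C < A < B < D

Comparing growth rates:
C = √n is O(√n)
A = n log²(n) is O(n log² n)
B = 3n² is O(n²)
D = n⁵ is O(n⁵)

Therefore, the order from slowest to fastest is: C < A < B < D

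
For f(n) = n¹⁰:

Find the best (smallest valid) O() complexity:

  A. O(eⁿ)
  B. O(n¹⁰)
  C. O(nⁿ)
B

f(n) = n¹⁰ is O(n¹⁰).
All listed options are valid Big-O bounds (upper bounds),
but O(n¹⁰) is the tightest (smallest valid bound).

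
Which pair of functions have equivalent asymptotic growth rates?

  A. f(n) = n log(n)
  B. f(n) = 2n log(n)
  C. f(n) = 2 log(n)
A and B

Examining each function:
  A. n log(n) is O(n log n)
  B. 2n log(n) is O(n log n)
  C. 2 log(n) is O(log n)

Functions A and B both have the same complexity class.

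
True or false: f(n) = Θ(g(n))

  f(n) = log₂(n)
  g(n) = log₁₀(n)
True

f(n) = log₂(n) and g(n) = log₁₀(n) are both O(log n).
Since they have the same asymptotic growth rate, f(n) = Θ(g(n)) is true.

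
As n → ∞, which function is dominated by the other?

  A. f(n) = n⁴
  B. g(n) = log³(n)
B

f(n) = n⁴ is O(n⁴), while g(n) = log³(n) is O(log³ n).
Since O(log³ n) grows slower than O(n⁴), g(n) is dominated.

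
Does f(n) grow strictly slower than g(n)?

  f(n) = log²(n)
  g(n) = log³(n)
True

f(n) = log²(n) is O(log² n), and g(n) = log³(n) is O(log³ n).
Since O(log² n) grows strictly slower than O(log³ n), f(n) = o(g(n)) is true.
This means lim(n→∞) f(n)/g(n) = 0.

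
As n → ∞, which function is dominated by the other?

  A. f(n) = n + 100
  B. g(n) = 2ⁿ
A

f(n) = n + 100 is O(n), while g(n) = 2ⁿ is O(2ⁿ).
Since O(n) grows slower than O(2ⁿ), f(n) is dominated.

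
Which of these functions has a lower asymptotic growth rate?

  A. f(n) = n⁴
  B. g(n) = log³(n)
B

f(n) = n⁴ is O(n⁴), while g(n) = log³(n) is O(log³ n).
Since O(log³ n) grows slower than O(n⁴), g(n) is dominated.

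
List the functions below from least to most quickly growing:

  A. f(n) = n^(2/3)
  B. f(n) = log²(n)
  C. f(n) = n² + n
B < A < C

Comparing growth rates:
B = log²(n) is O(log² n)
A = n^(2/3) is O(n^(2/3))
C = n² + n is O(n²)

Therefore, the order from slowest to fastest is: B < A < C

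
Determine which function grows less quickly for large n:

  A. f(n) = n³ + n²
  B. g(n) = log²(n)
B

f(n) = n³ + n² is O(n³), while g(n) = log²(n) is O(log² n).
Since O(log² n) grows slower than O(n³), g(n) is dominated.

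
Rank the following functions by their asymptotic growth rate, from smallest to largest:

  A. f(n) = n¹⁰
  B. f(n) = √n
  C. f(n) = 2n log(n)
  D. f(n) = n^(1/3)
D < B < C < A

Comparing growth rates:
D = n^(1/3) is O(n^(1/3))
B = √n is O(√n)
C = 2n log(n) is O(n log n)
A = n¹⁰ is O(n¹⁰)

Therefore, the order from slowest to fastest is: D < B < C < A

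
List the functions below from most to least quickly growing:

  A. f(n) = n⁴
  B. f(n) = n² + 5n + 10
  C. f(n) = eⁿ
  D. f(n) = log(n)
C > A > B > D

Comparing growth rates:
C = eⁿ is O(eⁿ)
A = n⁴ is O(n⁴)
B = n² + 5n + 10 is O(n²)
D = log(n) is O(log n)

Therefore, the order from fastest to slowest is: C > A > B > D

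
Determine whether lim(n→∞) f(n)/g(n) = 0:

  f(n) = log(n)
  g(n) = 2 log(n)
False

f(n) = log(n) is O(log n), and g(n) = 2 log(n) is O(log n).
Since they have the same growth rate, f(n) = o(g(n)) is false.
(f = o(g) requires f to grow strictly slower, not equal.)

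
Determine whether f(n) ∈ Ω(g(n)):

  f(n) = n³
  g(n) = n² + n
True

f(n) = n³ is O(n³), and g(n) = n² + n is O(n²).
Since O(n³) grows at least as fast as O(n²), f(n) = Ω(g(n)) is true.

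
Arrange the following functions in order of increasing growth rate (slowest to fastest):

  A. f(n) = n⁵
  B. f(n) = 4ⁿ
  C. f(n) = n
C < A < B

Comparing growth rates:
C = n is O(n)
A = n⁵ is O(n⁵)
B = 4ⁿ is O(4ⁿ)

Therefore, the order from slowest to fastest is: C < A < B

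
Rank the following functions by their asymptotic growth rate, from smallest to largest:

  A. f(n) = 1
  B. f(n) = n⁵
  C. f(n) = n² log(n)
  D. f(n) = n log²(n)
A < D < C < B

Comparing growth rates:
A = 1 is O(1)
D = n log²(n) is O(n log² n)
C = n² log(n) is O(n² log n)
B = n⁵ is O(n⁵)

Therefore, the order from slowest to fastest is: A < D < C < B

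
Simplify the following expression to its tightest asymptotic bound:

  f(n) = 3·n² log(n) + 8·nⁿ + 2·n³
Θ(nⁿ)

Order the terms by growth rate: 3·n² log(n) ≺ 2·n³ ≺ 8·nⁿ.
The fastest-growing term 8·nⁿ dominates as n → ∞; dropping its constant factor gives Θ(nⁿ).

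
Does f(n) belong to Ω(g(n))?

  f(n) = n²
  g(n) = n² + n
True

f(n) = n² and g(n) = n² + n are both O(n²).
Big-Ω permits equal growth rates (f ≥ c·g for some c > 0), so f(n) = Ω(g(n)) is true.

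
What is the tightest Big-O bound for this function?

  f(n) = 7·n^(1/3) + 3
O(n^(1/3))

The dominant term in 7·n^(1/3) + 3 is 7·n^(1/3), which is Θ(n^(1/3)).
Lower-order terms (3) are asymptotically negligible.
Constants are absorbed, so the tightest bound is O(n^(1/3)).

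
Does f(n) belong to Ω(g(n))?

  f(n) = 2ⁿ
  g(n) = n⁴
True

f(n) = 2ⁿ is O(2ⁿ), and g(n) = n⁴ is O(n⁴).
Since O(2ⁿ) grows at least as fast as O(n⁴), f(n) = Ω(g(n)) is true.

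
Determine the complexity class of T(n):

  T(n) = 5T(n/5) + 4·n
Θ(n log n)

Master Theorem: a = 5, b = 5, f(n) = 4·n.
Compute the critical exponent d = log₅(5) = 1.
Compare f(n) = Θ(n) against n^d:
  k = 1 = d, so f(n) = Θ(n^d) — Case 2.
  Work is balanced across levels: T(n) = Θ(n^d log n) = Θ(n log n).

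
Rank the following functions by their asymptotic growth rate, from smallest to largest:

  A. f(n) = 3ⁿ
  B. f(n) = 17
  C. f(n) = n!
B < A < C

Comparing growth rates:
B = 17 is O(1)
A = 3ⁿ is O(3ⁿ)
C = n! is O(n!)

Therefore, the order from slowest to fastest is: B < A < C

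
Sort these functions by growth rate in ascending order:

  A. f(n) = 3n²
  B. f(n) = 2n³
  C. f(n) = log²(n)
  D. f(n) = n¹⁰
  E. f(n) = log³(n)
C < E < A < B < D

Comparing growth rates:
C = log²(n) is O(log² n)
E = log³(n) is O(log³ n)
A = 3n² is O(n²)
B = 2n³ is O(n³)
D = n¹⁰ is O(n¹⁰)

Therefore, the order from slowest to fastest is: C < E < A < B < D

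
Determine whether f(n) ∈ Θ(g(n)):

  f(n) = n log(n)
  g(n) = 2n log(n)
True

f(n) = n log(n) and g(n) = 2n log(n) are both O(n log n).
Since they have the same asymptotic growth rate, f(n) = Θ(g(n)) is true.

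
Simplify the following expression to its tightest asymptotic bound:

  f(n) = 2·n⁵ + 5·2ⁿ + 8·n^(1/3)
Θ(2ⁿ)

Order the terms by growth rate: 8·n^(1/3) ≺ 2·n⁵ ≺ 5·2ⁿ.
The fastest-growing term 5·2ⁿ dominates as n → ∞; dropping its constant factor gives Θ(2ⁿ).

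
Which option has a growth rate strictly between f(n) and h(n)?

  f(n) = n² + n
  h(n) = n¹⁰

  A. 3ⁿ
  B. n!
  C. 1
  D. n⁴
D

We need g(n) with n² + n = o(g(n)) and g(n) = o(n¹⁰), i.e. O(n²) ≺ g ≺ O(n¹⁰).
Check each option:
  A. 3ⁿ — O(3ⁿ) does not grow strictly slower than h(n)
  B. n! — O(n!) does not grow strictly slower than h(n)
  C. 1 — O(1) does not grow strictly faster than f(n)
  D. n⁴ — O(n⁴) is strictly between O(n²) and O(n¹⁰) ✓

Only option D (n⁴) lies strictly between.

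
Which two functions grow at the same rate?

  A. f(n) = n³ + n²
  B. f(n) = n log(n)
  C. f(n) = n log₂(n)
B and C

Examining each function:
  A. n³ + n² is O(n³)
  B. n log(n) is O(n log n)
  C. n log₂(n) is O(n log n)

Functions B and C both have the same complexity class.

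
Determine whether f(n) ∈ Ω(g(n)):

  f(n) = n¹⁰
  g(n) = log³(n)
True

f(n) = n¹⁰ is O(n¹⁰), and g(n) = log³(n) is O(log³ n).
Since O(n¹⁰) grows at least as fast as O(log³ n), f(n) = Ω(g(n)) is true.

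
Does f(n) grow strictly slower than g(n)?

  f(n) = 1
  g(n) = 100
False

f(n) = 1 is O(1), and g(n) = 100 is O(1).
Since they have the same growth rate, f(n) = o(g(n)) is false.
(f = o(g) requires f to grow strictly slower, not equal.)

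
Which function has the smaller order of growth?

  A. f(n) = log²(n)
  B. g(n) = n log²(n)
A

f(n) = log²(n) is O(log² n), while g(n) = n log²(n) is O(n log² n).
Since O(log² n) grows slower than O(n log² n), f(n) is dominated.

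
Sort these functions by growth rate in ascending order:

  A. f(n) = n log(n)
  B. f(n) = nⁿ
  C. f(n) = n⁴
A < C < B

Comparing growth rates:
A = n log(n) is O(n log n)
C = n⁴ is O(n⁴)
B = nⁿ is O(nⁿ)

Therefore, the order from slowest to fastest is: A < C < B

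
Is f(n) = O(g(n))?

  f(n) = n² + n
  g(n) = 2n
False

f(n) = n² + n is O(n²), and g(n) = 2n is O(n).
Since O(n²) grows faster than O(n), f(n) = O(g(n)) is false.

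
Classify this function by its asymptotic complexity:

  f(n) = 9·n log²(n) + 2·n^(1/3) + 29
O(n log² n)

The dominant term in 9·n log²(n) + 2·n^(1/3) + 29 is 9·n log²(n), which is Θ(n log² n).
Lower-order terms (2·n^(1/3), 29) are asymptotically negligible.
Constants are absorbed, so the tightest bound is O(n log² n).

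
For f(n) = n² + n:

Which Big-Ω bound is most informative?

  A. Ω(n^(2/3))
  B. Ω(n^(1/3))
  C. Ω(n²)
C

f(n) = n² + n is Ω(n²).
All listed options are valid Big-Ω bounds (lower bounds),
but Ω(n²) is the tightest (largest valid bound).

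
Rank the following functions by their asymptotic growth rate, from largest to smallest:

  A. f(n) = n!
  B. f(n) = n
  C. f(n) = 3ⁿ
A > C > B

Comparing growth rates:
A = n! is O(n!)
C = 3ⁿ is O(3ⁿ)
B = n is O(n)

Therefore, the order from fastest to slowest is: A > C > B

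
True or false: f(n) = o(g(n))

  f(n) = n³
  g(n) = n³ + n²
False

f(n) = n³ is O(n³), and g(n) = n³ + n² is O(n³).
Since they have the same growth rate, f(n) = o(g(n)) is false.
(f = o(g) requires f to grow strictly slower, not equal.)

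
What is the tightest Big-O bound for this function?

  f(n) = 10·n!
O(n!)

The dominant term in 10·n! is 10·n!, which is Θ(n!).
Constants are absorbed, so the tightest bound is O(n!).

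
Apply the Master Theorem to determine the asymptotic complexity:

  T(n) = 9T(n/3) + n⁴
Θ(n⁴)

Master Theorem: a = 9, b = 3, f(n) = n⁴.
Compute the critical exponent d = log₃(9) = 2.
Compare f(n) = Θ(n⁴) against n^d:
  k = 4 > d = 2, so f(n) = Ω(n^(d+ε)) — Case 3.
  Regularity: a·(n/b)^4/n^4 = a/b^4 = 9/81 < 1 ✓.
  The top-level work dominates: T(n) = Θ(f(n)) = Θ(n⁴).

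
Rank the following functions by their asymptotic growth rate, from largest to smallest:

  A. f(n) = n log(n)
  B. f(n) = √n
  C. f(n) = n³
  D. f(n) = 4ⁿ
D > C > A > B

Comparing growth rates:
D = 4ⁿ is O(4ⁿ)
C = n³ is O(n³)
A = n log(n) is O(n log n)
B = √n is O(√n)

Therefore, the order from fastest to slowest is: D > C > A > B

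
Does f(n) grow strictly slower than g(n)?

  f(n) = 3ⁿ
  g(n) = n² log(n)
False

f(n) = 3ⁿ is O(3ⁿ), and g(n) = n² log(n) is O(n² log n).
Since O(3ⁿ) grows faster than or equal to O(n² log n), f(n) = o(g(n)) is false.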